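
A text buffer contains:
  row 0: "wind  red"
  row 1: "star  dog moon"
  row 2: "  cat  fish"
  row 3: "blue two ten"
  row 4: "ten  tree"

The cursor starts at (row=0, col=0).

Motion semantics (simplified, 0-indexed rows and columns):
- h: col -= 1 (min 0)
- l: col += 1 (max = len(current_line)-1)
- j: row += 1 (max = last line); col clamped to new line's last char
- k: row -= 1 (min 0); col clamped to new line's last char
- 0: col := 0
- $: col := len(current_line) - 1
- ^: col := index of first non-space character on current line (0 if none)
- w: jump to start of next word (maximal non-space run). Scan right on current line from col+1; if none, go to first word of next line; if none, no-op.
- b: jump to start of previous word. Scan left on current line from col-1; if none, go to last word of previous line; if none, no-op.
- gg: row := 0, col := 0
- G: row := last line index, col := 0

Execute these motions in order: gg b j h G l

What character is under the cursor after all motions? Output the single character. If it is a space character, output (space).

After 1 (gg): row=0 col=0 char='w'
After 2 (b): row=0 col=0 char='w'
After 3 (j): row=1 col=0 char='s'
After 4 (h): row=1 col=0 char='s'
After 5 (G): row=4 col=0 char='t'
After 6 (l): row=4 col=1 char='e'

Answer: e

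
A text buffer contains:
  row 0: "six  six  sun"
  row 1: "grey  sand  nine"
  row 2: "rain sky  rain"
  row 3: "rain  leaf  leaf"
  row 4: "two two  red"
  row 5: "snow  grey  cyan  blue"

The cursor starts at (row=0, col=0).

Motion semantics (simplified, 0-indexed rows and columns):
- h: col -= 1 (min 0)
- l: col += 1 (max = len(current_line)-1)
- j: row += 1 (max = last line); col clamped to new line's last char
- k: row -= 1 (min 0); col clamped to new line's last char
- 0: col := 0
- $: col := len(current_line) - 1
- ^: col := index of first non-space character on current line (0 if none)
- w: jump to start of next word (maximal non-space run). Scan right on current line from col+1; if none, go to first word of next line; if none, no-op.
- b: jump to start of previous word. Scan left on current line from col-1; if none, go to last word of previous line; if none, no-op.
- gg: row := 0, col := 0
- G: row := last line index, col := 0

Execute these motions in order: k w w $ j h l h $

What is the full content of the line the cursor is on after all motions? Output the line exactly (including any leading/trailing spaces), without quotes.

After 1 (k): row=0 col=0 char='s'
After 2 (w): row=0 col=5 char='s'
After 3 (w): row=0 col=10 char='s'
After 4 ($): row=0 col=12 char='n'
After 5 (j): row=1 col=12 char='n'
After 6 (h): row=1 col=11 char='_'
After 7 (l): row=1 col=12 char='n'
After 8 (h): row=1 col=11 char='_'
After 9 ($): row=1 col=15 char='e'

Answer: grey  sand  nine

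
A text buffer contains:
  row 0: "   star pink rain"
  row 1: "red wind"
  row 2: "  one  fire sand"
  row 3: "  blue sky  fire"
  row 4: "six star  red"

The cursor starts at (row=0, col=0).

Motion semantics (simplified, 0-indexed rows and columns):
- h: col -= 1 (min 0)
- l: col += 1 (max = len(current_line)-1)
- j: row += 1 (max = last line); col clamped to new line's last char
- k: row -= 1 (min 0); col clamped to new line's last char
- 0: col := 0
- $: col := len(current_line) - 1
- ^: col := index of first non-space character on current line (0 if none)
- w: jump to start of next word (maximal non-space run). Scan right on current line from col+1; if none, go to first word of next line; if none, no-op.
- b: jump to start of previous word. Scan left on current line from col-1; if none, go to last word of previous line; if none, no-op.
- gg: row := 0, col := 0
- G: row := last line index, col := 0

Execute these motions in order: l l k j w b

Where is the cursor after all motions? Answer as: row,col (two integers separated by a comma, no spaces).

Answer: 1,0

Derivation:
After 1 (l): row=0 col=1 char='_'
After 2 (l): row=0 col=2 char='_'
After 3 (k): row=0 col=2 char='_'
After 4 (j): row=1 col=2 char='d'
After 5 (w): row=1 col=4 char='w'
After 6 (b): row=1 col=0 char='r'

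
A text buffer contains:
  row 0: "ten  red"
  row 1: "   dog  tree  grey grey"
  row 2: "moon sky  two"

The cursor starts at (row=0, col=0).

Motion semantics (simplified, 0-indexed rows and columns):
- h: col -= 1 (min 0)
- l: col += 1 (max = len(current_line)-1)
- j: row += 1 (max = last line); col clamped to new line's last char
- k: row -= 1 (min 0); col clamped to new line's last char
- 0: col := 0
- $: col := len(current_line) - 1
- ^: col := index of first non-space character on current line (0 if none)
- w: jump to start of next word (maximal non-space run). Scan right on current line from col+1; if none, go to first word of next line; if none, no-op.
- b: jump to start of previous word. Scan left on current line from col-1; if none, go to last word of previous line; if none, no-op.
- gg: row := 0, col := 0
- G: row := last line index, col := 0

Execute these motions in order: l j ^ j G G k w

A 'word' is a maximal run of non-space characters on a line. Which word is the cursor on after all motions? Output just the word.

After 1 (l): row=0 col=1 char='e'
After 2 (j): row=1 col=1 char='_'
After 3 (^): row=1 col=3 char='d'
After 4 (j): row=2 col=3 char='n'
After 5 (G): row=2 col=0 char='m'
After 6 (G): row=2 col=0 char='m'
After 7 (k): row=1 col=0 char='_'
After 8 (w): row=1 col=3 char='d'

Answer: dog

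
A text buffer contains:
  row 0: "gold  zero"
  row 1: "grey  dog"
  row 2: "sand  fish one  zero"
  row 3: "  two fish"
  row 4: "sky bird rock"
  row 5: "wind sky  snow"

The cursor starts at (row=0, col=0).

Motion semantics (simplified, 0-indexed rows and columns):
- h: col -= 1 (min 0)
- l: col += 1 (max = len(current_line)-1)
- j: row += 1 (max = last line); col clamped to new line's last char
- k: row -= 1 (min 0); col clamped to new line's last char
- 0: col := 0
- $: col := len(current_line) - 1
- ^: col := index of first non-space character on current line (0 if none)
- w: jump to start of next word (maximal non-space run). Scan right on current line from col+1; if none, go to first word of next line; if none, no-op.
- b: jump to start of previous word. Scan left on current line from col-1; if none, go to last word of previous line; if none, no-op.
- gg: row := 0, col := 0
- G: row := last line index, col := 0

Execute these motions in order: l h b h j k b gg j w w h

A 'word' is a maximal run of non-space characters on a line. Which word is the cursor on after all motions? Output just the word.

Answer: sand

Derivation:
After 1 (l): row=0 col=1 char='o'
After 2 (h): row=0 col=0 char='g'
After 3 (b): row=0 col=0 char='g'
After 4 (h): row=0 col=0 char='g'
After 5 (j): row=1 col=0 char='g'
After 6 (k): row=0 col=0 char='g'
After 7 (b): row=0 col=0 char='g'
After 8 (gg): row=0 col=0 char='g'
After 9 (j): row=1 col=0 char='g'
After 10 (w): row=1 col=6 char='d'
After 11 (w): row=2 col=0 char='s'
After 12 (h): row=2 col=0 char='s'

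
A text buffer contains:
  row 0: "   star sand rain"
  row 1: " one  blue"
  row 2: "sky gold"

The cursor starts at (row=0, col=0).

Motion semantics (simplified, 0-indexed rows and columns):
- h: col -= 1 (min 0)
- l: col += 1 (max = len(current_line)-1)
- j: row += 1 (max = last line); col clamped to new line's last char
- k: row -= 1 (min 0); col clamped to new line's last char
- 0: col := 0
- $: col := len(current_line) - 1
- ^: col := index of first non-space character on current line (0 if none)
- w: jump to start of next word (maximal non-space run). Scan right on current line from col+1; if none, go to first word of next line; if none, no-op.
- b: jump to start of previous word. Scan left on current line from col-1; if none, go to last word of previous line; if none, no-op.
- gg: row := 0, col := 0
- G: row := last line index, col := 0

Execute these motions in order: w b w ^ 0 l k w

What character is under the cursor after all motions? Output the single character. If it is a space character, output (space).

Answer: s

Derivation:
After 1 (w): row=0 col=3 char='s'
After 2 (b): row=0 col=3 char='s'
After 3 (w): row=0 col=8 char='s'
After 4 (^): row=0 col=3 char='s'
After 5 (0): row=0 col=0 char='_'
After 6 (l): row=0 col=1 char='_'
After 7 (k): row=0 col=1 char='_'
After 8 (w): row=0 col=3 char='s'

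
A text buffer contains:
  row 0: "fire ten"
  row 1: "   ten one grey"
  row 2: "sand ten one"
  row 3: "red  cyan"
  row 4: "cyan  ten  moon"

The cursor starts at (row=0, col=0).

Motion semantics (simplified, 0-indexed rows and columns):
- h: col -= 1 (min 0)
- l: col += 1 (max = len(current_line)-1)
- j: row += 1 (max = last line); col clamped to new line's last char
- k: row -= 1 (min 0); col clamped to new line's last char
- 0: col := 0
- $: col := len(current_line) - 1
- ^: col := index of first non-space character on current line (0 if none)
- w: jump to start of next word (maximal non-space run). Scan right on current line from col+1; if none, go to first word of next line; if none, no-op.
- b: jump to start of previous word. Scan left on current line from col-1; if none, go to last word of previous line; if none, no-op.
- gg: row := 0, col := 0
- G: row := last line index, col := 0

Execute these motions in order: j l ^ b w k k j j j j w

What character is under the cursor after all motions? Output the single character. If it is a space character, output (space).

After 1 (j): row=1 col=0 char='_'
After 2 (l): row=1 col=1 char='_'
After 3 (^): row=1 col=3 char='t'
After 4 (b): row=0 col=5 char='t'
After 5 (w): row=1 col=3 char='t'
After 6 (k): row=0 col=3 char='e'
After 7 (k): row=0 col=3 char='e'
After 8 (j): row=1 col=3 char='t'
After 9 (j): row=2 col=3 char='d'
After 10 (j): row=3 col=3 char='_'
After 11 (j): row=4 col=3 char='n'
After 12 (w): row=4 col=6 char='t'

Answer: t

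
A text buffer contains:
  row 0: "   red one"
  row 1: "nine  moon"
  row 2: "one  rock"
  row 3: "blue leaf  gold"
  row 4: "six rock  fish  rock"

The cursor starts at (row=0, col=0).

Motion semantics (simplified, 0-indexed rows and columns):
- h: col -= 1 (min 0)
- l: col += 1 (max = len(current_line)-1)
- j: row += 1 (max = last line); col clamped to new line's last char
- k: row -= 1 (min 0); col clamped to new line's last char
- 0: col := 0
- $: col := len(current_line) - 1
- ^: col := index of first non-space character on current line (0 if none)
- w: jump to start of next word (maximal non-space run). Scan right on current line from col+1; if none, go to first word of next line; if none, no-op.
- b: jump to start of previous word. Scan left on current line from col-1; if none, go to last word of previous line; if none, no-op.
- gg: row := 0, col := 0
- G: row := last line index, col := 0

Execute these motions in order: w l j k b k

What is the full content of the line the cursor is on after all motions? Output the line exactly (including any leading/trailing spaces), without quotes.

After 1 (w): row=0 col=3 char='r'
After 2 (l): row=0 col=4 char='e'
After 3 (j): row=1 col=4 char='_'
After 4 (k): row=0 col=4 char='e'
After 5 (b): row=0 col=3 char='r'
After 6 (k): row=0 col=3 char='r'

Answer:    red one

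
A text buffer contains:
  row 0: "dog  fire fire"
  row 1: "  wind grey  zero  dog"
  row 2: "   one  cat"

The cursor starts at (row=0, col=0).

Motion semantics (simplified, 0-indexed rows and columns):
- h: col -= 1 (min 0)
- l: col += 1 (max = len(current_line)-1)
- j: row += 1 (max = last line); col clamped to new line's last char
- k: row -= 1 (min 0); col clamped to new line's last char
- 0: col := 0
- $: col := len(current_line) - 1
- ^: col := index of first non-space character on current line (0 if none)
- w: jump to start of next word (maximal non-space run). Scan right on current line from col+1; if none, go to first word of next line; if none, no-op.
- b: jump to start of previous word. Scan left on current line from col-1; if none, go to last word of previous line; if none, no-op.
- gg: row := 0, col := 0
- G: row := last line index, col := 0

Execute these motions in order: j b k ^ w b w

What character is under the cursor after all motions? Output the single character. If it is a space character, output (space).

Answer: f

Derivation:
After 1 (j): row=1 col=0 char='_'
After 2 (b): row=0 col=10 char='f'
After 3 (k): row=0 col=10 char='f'
After 4 (^): row=0 col=0 char='d'
After 5 (w): row=0 col=5 char='f'
After 6 (b): row=0 col=0 char='d'
After 7 (w): row=0 col=5 char='f'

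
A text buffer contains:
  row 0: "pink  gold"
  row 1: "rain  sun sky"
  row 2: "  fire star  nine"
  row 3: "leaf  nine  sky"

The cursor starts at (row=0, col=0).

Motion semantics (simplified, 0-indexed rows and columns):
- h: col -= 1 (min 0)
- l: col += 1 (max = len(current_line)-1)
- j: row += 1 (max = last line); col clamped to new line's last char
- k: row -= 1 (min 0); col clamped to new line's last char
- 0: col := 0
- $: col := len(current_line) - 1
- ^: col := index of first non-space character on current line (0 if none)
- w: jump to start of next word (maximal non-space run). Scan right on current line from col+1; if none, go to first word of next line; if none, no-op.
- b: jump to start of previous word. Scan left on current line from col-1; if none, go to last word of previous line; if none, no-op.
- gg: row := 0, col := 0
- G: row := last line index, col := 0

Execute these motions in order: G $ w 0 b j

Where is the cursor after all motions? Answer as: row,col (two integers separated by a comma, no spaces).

After 1 (G): row=3 col=0 char='l'
After 2 ($): row=3 col=14 char='y'
After 3 (w): row=3 col=14 char='y'
After 4 (0): row=3 col=0 char='l'
After 5 (b): row=2 col=13 char='n'
After 6 (j): row=3 col=13 char='k'

Answer: 3,13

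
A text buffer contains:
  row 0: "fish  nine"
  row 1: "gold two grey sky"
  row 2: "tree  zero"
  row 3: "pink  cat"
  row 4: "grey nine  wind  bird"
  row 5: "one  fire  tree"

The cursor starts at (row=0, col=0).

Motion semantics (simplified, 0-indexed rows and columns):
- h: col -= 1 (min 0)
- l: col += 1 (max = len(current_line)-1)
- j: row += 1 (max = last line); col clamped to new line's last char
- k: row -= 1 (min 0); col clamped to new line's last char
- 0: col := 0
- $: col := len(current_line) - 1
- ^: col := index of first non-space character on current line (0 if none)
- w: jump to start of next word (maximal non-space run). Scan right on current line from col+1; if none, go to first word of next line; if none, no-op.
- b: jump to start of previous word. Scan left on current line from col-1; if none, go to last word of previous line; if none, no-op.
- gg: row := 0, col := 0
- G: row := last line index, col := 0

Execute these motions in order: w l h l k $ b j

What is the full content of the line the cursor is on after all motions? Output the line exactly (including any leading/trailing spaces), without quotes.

Answer: gold two grey sky

Derivation:
After 1 (w): row=0 col=6 char='n'
After 2 (l): row=0 col=7 char='i'
After 3 (h): row=0 col=6 char='n'
After 4 (l): row=0 col=7 char='i'
After 5 (k): row=0 col=7 char='i'
After 6 ($): row=0 col=9 char='e'
After 7 (b): row=0 col=6 char='n'
After 8 (j): row=1 col=6 char='w'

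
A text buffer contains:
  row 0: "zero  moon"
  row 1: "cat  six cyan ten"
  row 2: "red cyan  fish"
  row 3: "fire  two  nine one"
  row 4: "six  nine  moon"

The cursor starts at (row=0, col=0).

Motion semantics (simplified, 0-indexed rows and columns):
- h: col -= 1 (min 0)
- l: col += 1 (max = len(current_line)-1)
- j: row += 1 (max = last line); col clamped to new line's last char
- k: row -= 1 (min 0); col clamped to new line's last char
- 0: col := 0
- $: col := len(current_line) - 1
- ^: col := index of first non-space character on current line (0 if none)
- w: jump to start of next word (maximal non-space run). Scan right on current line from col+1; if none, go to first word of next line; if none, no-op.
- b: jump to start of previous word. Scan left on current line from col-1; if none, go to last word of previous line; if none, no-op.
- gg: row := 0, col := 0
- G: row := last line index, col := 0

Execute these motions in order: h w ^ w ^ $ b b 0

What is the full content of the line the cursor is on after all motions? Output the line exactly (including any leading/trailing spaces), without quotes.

Answer: zero  moon

Derivation:
After 1 (h): row=0 col=0 char='z'
After 2 (w): row=0 col=6 char='m'
After 3 (^): row=0 col=0 char='z'
After 4 (w): row=0 col=6 char='m'
After 5 (^): row=0 col=0 char='z'
After 6 ($): row=0 col=9 char='n'
After 7 (b): row=0 col=6 char='m'
After 8 (b): row=0 col=0 char='z'
After 9 (0): row=0 col=0 char='z'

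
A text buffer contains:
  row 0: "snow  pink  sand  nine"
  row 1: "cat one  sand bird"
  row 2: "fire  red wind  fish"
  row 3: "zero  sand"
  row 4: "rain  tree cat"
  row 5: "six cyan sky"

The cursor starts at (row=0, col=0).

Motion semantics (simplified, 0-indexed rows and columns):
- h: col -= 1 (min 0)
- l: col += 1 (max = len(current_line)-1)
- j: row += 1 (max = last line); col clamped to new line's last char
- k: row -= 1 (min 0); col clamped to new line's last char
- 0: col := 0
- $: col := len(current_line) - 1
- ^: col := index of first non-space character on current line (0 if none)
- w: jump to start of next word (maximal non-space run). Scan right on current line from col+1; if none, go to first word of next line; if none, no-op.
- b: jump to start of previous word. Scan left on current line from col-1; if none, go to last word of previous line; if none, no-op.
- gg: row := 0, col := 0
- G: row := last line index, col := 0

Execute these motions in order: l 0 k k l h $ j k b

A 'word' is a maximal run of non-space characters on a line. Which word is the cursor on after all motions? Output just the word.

Answer: sand

Derivation:
After 1 (l): row=0 col=1 char='n'
After 2 (0): row=0 col=0 char='s'
After 3 (k): row=0 col=0 char='s'
After 4 (k): row=0 col=0 char='s'
After 5 (l): row=0 col=1 char='n'
After 6 (h): row=0 col=0 char='s'
After 7 ($): row=0 col=21 char='e'
After 8 (j): row=1 col=17 char='d'
After 9 (k): row=0 col=17 char='_'
After 10 (b): row=0 col=12 char='s'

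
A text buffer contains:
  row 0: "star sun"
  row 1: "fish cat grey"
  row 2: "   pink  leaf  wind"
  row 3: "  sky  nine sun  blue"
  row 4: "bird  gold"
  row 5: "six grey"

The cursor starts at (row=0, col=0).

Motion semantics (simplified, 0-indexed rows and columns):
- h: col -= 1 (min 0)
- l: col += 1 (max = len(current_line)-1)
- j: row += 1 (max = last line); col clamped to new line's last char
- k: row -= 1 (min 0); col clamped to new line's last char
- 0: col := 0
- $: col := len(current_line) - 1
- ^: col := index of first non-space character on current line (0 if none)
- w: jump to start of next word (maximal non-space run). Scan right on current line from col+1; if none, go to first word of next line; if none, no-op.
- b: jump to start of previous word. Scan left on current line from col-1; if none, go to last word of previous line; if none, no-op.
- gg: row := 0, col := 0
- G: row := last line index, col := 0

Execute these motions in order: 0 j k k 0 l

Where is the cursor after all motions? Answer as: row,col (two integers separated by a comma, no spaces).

After 1 (0): row=0 col=0 char='s'
After 2 (j): row=1 col=0 char='f'
After 3 (k): row=0 col=0 char='s'
After 4 (k): row=0 col=0 char='s'
After 5 (0): row=0 col=0 char='s'
After 6 (l): row=0 col=1 char='t'

Answer: 0,1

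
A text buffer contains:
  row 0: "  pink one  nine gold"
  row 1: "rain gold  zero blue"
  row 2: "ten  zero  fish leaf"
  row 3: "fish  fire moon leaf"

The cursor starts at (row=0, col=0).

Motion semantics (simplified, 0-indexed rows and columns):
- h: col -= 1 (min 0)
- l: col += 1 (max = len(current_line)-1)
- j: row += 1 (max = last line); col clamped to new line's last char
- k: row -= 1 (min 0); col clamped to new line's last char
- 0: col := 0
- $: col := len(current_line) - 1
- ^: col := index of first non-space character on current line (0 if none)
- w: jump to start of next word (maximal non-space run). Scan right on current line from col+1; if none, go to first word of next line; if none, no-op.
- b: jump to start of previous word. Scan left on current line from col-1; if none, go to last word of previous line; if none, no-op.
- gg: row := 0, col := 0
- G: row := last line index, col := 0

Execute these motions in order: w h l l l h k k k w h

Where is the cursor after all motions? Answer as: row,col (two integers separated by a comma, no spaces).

Answer: 0,6

Derivation:
After 1 (w): row=0 col=2 char='p'
After 2 (h): row=0 col=1 char='_'
After 3 (l): row=0 col=2 char='p'
After 4 (l): row=0 col=3 char='i'
After 5 (l): row=0 col=4 char='n'
After 6 (h): row=0 col=3 char='i'
After 7 (k): row=0 col=3 char='i'
After 8 (k): row=0 col=3 char='i'
After 9 (k): row=0 col=3 char='i'
After 10 (w): row=0 col=7 char='o'
After 11 (h): row=0 col=6 char='_'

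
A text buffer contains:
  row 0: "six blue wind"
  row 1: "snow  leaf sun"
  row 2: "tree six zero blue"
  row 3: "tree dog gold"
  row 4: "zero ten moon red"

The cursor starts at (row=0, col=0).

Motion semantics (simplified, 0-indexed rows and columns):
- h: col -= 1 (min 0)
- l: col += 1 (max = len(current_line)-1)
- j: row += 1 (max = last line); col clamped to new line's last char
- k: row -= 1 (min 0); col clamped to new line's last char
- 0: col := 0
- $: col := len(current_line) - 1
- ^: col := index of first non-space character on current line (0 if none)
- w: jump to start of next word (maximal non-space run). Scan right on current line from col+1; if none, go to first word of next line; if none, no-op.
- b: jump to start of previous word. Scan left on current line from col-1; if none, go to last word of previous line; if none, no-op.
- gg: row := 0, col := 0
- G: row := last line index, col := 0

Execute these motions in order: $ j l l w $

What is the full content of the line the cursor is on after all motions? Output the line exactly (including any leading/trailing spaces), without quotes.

After 1 ($): row=0 col=12 char='d'
After 2 (j): row=1 col=12 char='u'
After 3 (l): row=1 col=13 char='n'
After 4 (l): row=1 col=13 char='n'
After 5 (w): row=2 col=0 char='t'
After 6 ($): row=2 col=17 char='e'

Answer: tree six zero blue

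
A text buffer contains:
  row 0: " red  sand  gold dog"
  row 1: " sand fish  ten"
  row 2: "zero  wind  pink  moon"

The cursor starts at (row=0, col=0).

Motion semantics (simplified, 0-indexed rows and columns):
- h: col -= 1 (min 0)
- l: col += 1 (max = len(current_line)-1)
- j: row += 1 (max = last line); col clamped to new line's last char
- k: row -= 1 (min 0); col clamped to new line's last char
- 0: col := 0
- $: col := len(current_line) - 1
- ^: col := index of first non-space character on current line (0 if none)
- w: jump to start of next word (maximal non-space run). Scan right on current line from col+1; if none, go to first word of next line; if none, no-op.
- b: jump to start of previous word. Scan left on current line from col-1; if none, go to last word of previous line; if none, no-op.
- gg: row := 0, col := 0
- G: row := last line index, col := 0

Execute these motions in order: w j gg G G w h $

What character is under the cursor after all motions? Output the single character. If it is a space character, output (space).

Answer: n

Derivation:
After 1 (w): row=0 col=1 char='r'
After 2 (j): row=1 col=1 char='s'
After 3 (gg): row=0 col=0 char='_'
After 4 (G): row=2 col=0 char='z'
After 5 (G): row=2 col=0 char='z'
After 6 (w): row=2 col=6 char='w'
After 7 (h): row=2 col=5 char='_'
After 8 ($): row=2 col=21 char='n'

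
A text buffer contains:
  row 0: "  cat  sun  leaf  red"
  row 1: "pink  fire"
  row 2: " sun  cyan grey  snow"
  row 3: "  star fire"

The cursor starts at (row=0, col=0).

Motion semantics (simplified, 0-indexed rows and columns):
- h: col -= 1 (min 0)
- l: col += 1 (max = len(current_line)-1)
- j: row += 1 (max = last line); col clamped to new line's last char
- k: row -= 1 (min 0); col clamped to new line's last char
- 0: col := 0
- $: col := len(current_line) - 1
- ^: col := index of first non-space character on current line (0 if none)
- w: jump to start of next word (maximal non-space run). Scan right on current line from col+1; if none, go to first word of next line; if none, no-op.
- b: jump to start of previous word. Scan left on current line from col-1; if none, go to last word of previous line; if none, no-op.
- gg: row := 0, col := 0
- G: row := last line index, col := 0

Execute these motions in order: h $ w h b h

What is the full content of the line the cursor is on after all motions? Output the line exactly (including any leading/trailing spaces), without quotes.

After 1 (h): row=0 col=0 char='_'
After 2 ($): row=0 col=20 char='d'
After 3 (w): row=1 col=0 char='p'
After 4 (h): row=1 col=0 char='p'
After 5 (b): row=0 col=18 char='r'
After 6 (h): row=0 col=17 char='_'

Answer:   cat  sun  leaf  red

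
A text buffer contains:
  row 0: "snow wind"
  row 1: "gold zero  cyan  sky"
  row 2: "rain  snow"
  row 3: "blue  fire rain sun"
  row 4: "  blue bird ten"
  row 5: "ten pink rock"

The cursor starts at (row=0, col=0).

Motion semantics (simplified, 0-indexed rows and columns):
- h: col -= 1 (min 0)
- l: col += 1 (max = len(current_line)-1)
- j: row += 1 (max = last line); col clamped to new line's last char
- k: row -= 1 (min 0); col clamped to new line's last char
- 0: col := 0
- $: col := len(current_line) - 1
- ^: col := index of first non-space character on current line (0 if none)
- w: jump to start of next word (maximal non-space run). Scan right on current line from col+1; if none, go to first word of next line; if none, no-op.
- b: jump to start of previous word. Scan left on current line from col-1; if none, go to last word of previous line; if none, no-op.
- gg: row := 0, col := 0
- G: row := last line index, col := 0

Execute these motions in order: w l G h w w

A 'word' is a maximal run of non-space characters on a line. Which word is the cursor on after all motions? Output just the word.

After 1 (w): row=0 col=5 char='w'
After 2 (l): row=0 col=6 char='i'
After 3 (G): row=5 col=0 char='t'
After 4 (h): row=5 col=0 char='t'
After 5 (w): row=5 col=4 char='p'
After 6 (w): row=5 col=9 char='r'

Answer: rock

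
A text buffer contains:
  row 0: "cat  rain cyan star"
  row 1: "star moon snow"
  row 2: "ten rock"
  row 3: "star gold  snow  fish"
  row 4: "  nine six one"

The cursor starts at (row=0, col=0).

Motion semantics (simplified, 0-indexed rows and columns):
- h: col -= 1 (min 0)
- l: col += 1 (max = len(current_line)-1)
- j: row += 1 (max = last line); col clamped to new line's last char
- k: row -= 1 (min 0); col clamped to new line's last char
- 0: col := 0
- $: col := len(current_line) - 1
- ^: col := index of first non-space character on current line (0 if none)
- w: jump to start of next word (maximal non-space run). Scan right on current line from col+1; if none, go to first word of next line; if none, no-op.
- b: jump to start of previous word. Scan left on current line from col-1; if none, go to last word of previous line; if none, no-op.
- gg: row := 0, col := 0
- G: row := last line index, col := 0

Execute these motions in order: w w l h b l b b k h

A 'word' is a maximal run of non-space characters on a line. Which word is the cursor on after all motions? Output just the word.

Answer: cat

Derivation:
After 1 (w): row=0 col=5 char='r'
After 2 (w): row=0 col=10 char='c'
After 3 (l): row=0 col=11 char='y'
After 4 (h): row=0 col=10 char='c'
After 5 (b): row=0 col=5 char='r'
After 6 (l): row=0 col=6 char='a'
After 7 (b): row=0 col=5 char='r'
After 8 (b): row=0 col=0 char='c'
After 9 (k): row=0 col=0 char='c'
After 10 (h): row=0 col=0 char='c'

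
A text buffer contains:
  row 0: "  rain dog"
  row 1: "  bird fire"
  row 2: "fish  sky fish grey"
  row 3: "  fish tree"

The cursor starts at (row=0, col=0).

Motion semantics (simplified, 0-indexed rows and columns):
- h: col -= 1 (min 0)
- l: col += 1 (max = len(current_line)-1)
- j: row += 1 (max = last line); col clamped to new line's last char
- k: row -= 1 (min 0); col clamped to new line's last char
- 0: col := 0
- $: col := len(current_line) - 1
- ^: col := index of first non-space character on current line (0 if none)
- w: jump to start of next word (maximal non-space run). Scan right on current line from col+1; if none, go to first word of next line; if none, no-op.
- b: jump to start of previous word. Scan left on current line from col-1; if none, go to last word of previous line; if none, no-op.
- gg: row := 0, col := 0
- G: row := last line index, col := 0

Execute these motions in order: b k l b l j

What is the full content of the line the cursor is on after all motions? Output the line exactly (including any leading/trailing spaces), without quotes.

After 1 (b): row=0 col=0 char='_'
After 2 (k): row=0 col=0 char='_'
After 3 (l): row=0 col=1 char='_'
After 4 (b): row=0 col=1 char='_'
After 5 (l): row=0 col=2 char='r'
After 6 (j): row=1 col=2 char='b'

Answer:   bird fire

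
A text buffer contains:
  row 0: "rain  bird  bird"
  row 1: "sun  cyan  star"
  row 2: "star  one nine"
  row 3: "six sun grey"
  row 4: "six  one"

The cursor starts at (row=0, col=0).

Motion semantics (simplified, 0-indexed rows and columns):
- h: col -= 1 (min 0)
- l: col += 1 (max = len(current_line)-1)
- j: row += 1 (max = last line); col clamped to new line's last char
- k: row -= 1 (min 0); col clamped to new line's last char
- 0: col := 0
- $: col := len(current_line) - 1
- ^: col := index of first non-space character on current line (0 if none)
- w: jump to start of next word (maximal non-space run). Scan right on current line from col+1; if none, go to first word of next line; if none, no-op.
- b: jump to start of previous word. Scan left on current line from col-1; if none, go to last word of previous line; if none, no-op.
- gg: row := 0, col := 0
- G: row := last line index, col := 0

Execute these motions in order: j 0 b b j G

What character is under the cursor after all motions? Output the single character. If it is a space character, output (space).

After 1 (j): row=1 col=0 char='s'
After 2 (0): row=1 col=0 char='s'
After 3 (b): row=0 col=12 char='b'
After 4 (b): row=0 col=6 char='b'
After 5 (j): row=1 col=6 char='y'
After 6 (G): row=4 col=0 char='s'

Answer: s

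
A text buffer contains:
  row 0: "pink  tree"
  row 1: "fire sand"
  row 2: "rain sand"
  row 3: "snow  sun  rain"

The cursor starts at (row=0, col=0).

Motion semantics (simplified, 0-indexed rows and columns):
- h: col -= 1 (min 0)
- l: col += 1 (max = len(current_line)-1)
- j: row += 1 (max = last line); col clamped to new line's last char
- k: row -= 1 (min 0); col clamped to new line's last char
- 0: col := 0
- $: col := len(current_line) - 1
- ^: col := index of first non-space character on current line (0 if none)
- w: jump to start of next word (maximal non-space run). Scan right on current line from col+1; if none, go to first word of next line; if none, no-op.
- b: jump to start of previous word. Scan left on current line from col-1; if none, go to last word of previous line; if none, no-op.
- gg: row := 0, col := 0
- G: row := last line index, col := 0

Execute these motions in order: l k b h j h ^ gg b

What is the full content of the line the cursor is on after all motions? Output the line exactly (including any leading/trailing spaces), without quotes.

After 1 (l): row=0 col=1 char='i'
After 2 (k): row=0 col=1 char='i'
After 3 (b): row=0 col=0 char='p'
After 4 (h): row=0 col=0 char='p'
After 5 (j): row=1 col=0 char='f'
After 6 (h): row=1 col=0 char='f'
After 7 (^): row=1 col=0 char='f'
After 8 (gg): row=0 col=0 char='p'
After 9 (b): row=0 col=0 char='p'

Answer: pink  tree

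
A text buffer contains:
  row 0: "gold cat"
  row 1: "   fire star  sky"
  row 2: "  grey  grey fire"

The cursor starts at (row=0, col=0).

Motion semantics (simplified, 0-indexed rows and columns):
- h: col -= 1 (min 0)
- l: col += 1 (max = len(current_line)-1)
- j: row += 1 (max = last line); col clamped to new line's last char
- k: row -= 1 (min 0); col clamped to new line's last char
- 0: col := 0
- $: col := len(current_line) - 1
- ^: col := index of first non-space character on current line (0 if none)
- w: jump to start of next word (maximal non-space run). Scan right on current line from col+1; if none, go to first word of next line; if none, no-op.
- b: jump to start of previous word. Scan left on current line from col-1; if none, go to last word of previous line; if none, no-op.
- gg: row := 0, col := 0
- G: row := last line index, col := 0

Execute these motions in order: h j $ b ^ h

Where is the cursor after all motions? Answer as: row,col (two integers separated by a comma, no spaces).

Answer: 1,2

Derivation:
After 1 (h): row=0 col=0 char='g'
After 2 (j): row=1 col=0 char='_'
After 3 ($): row=1 col=16 char='y'
After 4 (b): row=1 col=14 char='s'
After 5 (^): row=1 col=3 char='f'
After 6 (h): row=1 col=2 char='_'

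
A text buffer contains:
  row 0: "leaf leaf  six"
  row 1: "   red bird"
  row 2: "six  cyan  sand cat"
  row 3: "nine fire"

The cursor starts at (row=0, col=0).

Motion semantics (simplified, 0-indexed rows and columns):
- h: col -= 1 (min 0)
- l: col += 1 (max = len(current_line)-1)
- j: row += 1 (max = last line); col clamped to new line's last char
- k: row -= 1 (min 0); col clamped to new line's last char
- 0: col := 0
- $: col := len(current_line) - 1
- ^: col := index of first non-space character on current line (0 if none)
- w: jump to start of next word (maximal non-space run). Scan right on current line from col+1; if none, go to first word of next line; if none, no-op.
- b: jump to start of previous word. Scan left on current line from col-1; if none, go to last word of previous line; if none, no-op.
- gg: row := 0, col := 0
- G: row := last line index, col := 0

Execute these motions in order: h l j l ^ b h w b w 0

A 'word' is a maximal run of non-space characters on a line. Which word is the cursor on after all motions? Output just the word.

After 1 (h): row=0 col=0 char='l'
After 2 (l): row=0 col=1 char='e'
After 3 (j): row=1 col=1 char='_'
After 4 (l): row=1 col=2 char='_'
After 5 (^): row=1 col=3 char='r'
After 6 (b): row=0 col=11 char='s'
After 7 (h): row=0 col=10 char='_'
After 8 (w): row=0 col=11 char='s'
After 9 (b): row=0 col=5 char='l'
After 10 (w): row=0 col=11 char='s'
After 11 (0): row=0 col=0 char='l'

Answer: leaf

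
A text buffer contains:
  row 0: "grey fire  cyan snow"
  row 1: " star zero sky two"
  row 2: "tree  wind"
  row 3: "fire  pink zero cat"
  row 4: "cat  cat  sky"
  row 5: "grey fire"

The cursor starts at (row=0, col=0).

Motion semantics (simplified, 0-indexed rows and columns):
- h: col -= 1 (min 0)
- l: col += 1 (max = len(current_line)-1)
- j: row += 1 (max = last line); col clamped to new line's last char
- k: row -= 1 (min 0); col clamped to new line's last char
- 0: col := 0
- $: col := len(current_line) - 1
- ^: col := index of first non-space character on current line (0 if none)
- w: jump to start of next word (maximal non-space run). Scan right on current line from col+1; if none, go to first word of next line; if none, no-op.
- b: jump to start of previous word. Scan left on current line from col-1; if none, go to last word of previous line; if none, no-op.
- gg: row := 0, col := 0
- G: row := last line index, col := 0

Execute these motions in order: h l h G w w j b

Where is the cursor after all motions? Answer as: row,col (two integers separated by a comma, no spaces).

After 1 (h): row=0 col=0 char='g'
After 2 (l): row=0 col=1 char='r'
After 3 (h): row=0 col=0 char='g'
After 4 (G): row=5 col=0 char='g'
After 5 (w): row=5 col=5 char='f'
After 6 (w): row=5 col=5 char='f'
After 7 (j): row=5 col=5 char='f'
After 8 (b): row=5 col=0 char='g'

Answer: 5,0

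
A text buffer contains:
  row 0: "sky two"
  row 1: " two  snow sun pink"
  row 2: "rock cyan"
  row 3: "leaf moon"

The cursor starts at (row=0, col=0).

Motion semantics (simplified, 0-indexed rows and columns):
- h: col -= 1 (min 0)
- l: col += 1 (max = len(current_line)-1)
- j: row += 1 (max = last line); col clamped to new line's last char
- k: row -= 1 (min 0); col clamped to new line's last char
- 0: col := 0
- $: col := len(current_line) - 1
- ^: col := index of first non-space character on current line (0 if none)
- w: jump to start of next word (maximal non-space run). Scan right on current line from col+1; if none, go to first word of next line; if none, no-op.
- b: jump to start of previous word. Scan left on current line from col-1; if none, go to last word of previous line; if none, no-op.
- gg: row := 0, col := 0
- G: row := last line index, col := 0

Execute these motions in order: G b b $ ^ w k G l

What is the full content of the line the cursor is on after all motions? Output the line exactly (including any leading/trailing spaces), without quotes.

After 1 (G): row=3 col=0 char='l'
After 2 (b): row=2 col=5 char='c'
After 3 (b): row=2 col=0 char='r'
After 4 ($): row=2 col=8 char='n'
After 5 (^): row=2 col=0 char='r'
After 6 (w): row=2 col=5 char='c'
After 7 (k): row=1 col=5 char='_'
After 8 (G): row=3 col=0 char='l'
After 9 (l): row=3 col=1 char='e'

Answer: leaf moon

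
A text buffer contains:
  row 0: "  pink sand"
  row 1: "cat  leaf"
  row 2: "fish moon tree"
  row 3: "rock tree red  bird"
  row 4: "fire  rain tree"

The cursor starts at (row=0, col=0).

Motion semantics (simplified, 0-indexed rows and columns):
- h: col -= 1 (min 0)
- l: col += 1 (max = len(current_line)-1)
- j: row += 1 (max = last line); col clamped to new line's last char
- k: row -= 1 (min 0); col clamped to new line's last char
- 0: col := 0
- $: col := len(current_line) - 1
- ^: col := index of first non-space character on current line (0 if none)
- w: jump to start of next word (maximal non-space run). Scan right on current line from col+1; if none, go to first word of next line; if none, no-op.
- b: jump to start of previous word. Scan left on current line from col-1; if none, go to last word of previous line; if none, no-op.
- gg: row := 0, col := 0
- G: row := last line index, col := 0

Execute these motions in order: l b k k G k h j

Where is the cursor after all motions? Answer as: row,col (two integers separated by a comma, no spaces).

After 1 (l): row=0 col=1 char='_'
After 2 (b): row=0 col=1 char='_'
After 3 (k): row=0 col=1 char='_'
After 4 (k): row=0 col=1 char='_'
After 5 (G): row=4 col=0 char='f'
After 6 (k): row=3 col=0 char='r'
After 7 (h): row=3 col=0 char='r'
After 8 (j): row=4 col=0 char='f'

Answer: 4,0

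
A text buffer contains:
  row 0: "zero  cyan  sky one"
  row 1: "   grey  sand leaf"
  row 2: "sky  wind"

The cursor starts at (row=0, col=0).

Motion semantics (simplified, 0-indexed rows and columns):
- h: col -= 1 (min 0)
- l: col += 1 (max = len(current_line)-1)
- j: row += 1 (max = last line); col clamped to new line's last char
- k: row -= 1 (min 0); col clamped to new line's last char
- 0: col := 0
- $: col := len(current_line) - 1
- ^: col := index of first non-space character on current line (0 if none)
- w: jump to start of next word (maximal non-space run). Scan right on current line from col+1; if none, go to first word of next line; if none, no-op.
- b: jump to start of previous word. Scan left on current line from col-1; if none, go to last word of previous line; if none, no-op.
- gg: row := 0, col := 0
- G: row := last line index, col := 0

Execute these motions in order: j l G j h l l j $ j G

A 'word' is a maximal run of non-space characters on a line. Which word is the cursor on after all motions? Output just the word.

Answer: sky

Derivation:
After 1 (j): row=1 col=0 char='_'
After 2 (l): row=1 col=1 char='_'
After 3 (G): row=2 col=0 char='s'
After 4 (j): row=2 col=0 char='s'
After 5 (h): row=2 col=0 char='s'
After 6 (l): row=2 col=1 char='k'
After 7 (l): row=2 col=2 char='y'
After 8 (j): row=2 col=2 char='y'
After 9 ($): row=2 col=8 char='d'
After 10 (j): row=2 col=8 char='d'
After 11 (G): row=2 col=0 char='s'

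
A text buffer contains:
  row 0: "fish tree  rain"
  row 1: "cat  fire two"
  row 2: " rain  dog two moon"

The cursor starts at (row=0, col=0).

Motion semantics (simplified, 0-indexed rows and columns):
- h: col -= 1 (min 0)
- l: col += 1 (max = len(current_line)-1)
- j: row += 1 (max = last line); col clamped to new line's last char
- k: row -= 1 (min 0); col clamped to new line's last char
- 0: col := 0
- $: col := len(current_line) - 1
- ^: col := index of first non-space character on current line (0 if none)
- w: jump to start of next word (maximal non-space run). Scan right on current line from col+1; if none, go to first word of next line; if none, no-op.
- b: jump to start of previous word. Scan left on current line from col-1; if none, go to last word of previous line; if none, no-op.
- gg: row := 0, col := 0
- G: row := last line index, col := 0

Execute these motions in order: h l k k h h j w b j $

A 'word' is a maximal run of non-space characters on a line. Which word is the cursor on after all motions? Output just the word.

Answer: moon

Derivation:
After 1 (h): row=0 col=0 char='f'
After 2 (l): row=0 col=1 char='i'
After 3 (k): row=0 col=1 char='i'
After 4 (k): row=0 col=1 char='i'
After 5 (h): row=0 col=0 char='f'
After 6 (h): row=0 col=0 char='f'
After 7 (j): row=1 col=0 char='c'
After 8 (w): row=1 col=5 char='f'
After 9 (b): row=1 col=0 char='c'
After 10 (j): row=2 col=0 char='_'
After 11 ($): row=2 col=18 char='n'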